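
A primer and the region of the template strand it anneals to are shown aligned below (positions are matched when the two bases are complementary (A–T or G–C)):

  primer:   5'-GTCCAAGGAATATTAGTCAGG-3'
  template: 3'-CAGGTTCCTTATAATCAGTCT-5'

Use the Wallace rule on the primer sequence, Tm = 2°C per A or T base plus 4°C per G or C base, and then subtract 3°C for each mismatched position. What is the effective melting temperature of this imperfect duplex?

Primer base counts: A=7, T=5, G=6, C=3 → A+T=12, G+C=9
Perfect-match Tm = 2(12) + 4(9) = 24 + 36 = 60°C
Mismatches (positions where the bases are not complementary): 1 (at position 21)
Effective Tm = 60 − 1×3 = 60 − 3 = 57°C

57°C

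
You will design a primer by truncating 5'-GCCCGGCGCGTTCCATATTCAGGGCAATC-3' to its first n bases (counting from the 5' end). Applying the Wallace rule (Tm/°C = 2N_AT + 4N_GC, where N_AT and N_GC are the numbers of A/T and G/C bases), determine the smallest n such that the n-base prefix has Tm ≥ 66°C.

First 19 bases: GCCCGGCGCGTTCCATATT → Tm = 62°C (< 66°C)
First 20 bases: GCCCGGCGCGTTCCATATTC → Tm = 66°C (≥ 66°C)
Since every base adds ≥2°C, Tm only increases with n, so the threshold is first crossed at n = 20.

n = 20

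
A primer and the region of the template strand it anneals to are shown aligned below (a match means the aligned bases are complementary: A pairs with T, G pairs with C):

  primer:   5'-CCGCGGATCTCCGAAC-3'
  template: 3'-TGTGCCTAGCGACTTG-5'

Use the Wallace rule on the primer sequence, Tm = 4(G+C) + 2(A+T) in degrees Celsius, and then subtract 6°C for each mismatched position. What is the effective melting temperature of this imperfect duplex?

30°C

Primer base counts: A=3, T=2, G=4, C=7 → A+T=5, G+C=11
Perfect-match Tm = 2(5) + 4(11) = 10 + 44 = 54°C
Mismatches (positions where the bases are not complementary): 4 (at positions 1, 3, 10, 12)
Effective Tm = 54 − 4×6 = 54 − 24 = 30°C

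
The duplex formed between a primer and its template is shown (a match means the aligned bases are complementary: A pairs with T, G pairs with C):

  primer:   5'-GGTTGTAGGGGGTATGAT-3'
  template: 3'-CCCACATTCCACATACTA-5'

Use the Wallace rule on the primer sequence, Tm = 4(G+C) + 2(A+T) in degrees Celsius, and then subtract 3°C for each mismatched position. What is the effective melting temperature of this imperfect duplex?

45°C

Primer base counts: A=3, T=6, G=9, C=0 → A+T=9, G+C=9
Perfect-match Tm = 2(9) + 4(9) = 18 + 36 = 54°C
Mismatches (positions where the bases are not complementary): 3 (at positions 3, 8, 11)
Effective Tm = 54 − 3×3 = 54 − 9 = 45°C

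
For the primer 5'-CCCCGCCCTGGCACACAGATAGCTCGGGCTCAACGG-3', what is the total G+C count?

Counting bases: C=15, G=10, A=7, T=4
G+C = 10 + 15 = 25

25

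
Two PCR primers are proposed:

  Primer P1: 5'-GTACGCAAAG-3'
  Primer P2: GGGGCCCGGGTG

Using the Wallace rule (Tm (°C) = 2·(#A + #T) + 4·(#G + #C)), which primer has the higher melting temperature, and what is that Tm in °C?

Primer P1: A+T=5, G+C=5 → Tm = 2(5)+4(5) = 30°C
Primer P2: A+T=1, G+C=11 → Tm = 2(1)+4(11) = 46°C
30°C vs 46°C → primer P2 is higher.

Primer P2, 46°C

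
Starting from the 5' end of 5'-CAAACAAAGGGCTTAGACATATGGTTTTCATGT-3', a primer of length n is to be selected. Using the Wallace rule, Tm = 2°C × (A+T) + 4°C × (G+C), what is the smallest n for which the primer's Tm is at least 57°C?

n = 21

First 20 bases: CAAACAAAGGGCTTAGACAT → Tm = 56°C (< 57°C)
First 21 bases: CAAACAAAGGGCTTAGACATA → Tm = 58°C (≥ 57°C)
Since every base adds ≥2°C, Tm only increases with n, so the threshold is first crossed at n = 21.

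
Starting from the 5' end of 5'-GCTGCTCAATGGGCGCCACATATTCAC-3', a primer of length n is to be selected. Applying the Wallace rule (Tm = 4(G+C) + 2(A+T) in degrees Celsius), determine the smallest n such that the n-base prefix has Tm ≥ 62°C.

First 18 bases: GCTGCTCAATGGGCGCCA → Tm = 60°C (< 62°C)
First 19 bases: GCTGCTCAATGGGCGCCAC → Tm = 64°C (≥ 62°C)
Each additional base adds 2°C (A/T) or 4°C (G/C), so Tm is non-decreasing in n; n = 19 is the first length to reach 62°C.

n = 19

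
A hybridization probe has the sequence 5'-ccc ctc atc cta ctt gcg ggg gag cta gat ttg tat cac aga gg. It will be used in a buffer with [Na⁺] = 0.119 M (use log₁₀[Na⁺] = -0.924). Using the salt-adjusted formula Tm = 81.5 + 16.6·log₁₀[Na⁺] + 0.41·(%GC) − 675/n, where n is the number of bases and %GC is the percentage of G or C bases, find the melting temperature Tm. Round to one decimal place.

Length n = 44. Base counts: C=12, G=12, A=9, T=11
G+C = 24, so %GC = 24/44 × 100 = 54.545%
Salt term: 16.6 × (-0.924) = -15.338
GC term: 0.41 × 54.545 = 22.363; length term: −675/44 = −15.341
Tm = 81.5 + (-15.338) + 22.363 − 15.341 = 73.184 → 73.2°C

73.2°C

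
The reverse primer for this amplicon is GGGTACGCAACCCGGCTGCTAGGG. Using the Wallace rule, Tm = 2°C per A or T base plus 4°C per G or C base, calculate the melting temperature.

A=4, T=3, C=7, G=10
So N_AT = 7 and N_GC = 17.
Tm = 4·17 + 2·7 = 68 + 14 = 82°C

82°C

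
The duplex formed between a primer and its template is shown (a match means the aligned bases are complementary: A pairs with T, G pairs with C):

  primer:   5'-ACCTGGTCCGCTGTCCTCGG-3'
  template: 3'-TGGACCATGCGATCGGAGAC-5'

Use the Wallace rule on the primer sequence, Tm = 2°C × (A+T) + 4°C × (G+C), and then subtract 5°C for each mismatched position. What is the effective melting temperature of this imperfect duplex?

48°C

Primer base counts: A=1, T=5, G=6, C=8 → A+T=6, G+C=14
Perfect-match Tm = 2(6) + 4(14) = 12 + 56 = 68°C
Mismatches (positions where the bases are not complementary): 4 (at positions 8, 13, 14, 19)
Effective Tm = 68 − 4×5 = 68 − 20 = 48°C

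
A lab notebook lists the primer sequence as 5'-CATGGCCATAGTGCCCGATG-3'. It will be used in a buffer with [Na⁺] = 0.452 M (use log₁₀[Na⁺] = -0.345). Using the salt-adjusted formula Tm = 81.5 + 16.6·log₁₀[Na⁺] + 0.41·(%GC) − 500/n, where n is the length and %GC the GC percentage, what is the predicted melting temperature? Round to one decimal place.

75.4°C

Length n = 20. Scanning the sequence gives A=4, G=6, C=6, T=4.
G+C = 12, so %GC = 12/20 × 100 = 60%
Salt term: 16.6 × (-0.345) = -5.727
GC term: 0.41 × 60 = 24.6; length term: −500/20 = −25
Tm = 81.5 + (-5.727) + 24.6 − 25 = 75.373 → 75.4°C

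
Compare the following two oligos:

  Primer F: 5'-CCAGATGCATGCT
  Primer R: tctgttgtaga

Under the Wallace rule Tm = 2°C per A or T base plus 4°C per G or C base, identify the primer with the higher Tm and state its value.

Primer F, 40°C

Primer F: A+T=6, G+C=7 → Tm = 2(6)+4(7) = 40°C
Primer R: A+T=7, G+C=4 → Tm = 2(7)+4(4) = 30°C
40°C vs 30°C → primer F is higher.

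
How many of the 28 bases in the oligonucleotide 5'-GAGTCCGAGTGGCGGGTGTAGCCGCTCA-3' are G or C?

19

Counting bases: T=5, G=12, C=7, A=4
Total G or C: 12 + 7 = 19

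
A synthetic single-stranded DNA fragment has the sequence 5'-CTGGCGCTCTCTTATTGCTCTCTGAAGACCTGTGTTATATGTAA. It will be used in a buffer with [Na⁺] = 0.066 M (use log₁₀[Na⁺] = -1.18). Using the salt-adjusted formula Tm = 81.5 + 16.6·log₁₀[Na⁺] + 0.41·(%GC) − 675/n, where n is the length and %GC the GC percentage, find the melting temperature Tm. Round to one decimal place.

Length n = 44. Scanning the sequence gives C=10, G=9, T=17, A=8.
G+C = 19, so %GC = 19/44 × 100 = 43.182%
Salt term: 16.6 × (-1.18) = -19.588
GC term: 0.41 × 43.182 = 17.705; length term: −675/44 = −15.341
Tm = 81.5 + (-19.588) + 17.705 − 15.341 = 64.276 → 64.3°C

64.3°C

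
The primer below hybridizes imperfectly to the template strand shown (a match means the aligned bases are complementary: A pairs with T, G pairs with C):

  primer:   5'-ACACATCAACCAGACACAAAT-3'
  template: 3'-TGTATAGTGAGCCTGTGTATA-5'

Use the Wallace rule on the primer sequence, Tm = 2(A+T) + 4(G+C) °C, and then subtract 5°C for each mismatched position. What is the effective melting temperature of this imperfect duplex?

Primer base counts: A=11, T=2, G=1, C=7 → A+T=13, G+C=8
Perfect-match Tm = 2(13) + 4(8) = 26 + 32 = 58°C
Mismatches (positions where the bases are not complementary): 5 (at positions 4, 9, 10, 12, 19)
Effective Tm = 58 − 5×5 = 58 − 25 = 33°C

33°C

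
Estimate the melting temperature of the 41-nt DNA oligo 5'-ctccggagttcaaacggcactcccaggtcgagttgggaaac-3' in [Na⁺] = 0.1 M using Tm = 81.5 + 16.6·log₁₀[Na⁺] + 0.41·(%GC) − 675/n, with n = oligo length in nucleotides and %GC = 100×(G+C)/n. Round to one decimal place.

Length n = 41. A=10, T=7, G=12, C=12
G+C = 24, so %GC = 24/41 × 100 = 58.537%
Salt term: 16.6 × (-1) = -16.6
GC term: 0.41 × 58.537 = 24; length term: −675/41 = −16.463
Tm = 81.5 + (-16.6) + 24 − 16.463 = 72.437 → 72.4°C

72.4°C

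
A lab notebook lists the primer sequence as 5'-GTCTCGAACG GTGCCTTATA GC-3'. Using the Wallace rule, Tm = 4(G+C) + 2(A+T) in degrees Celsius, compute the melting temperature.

C=6, T=6, G=6, A=4
AT pairs contribute 10, GC pairs contribute 12.
Tm = 4·12 + 2·10 = 48 + 20 = 68°C

68°C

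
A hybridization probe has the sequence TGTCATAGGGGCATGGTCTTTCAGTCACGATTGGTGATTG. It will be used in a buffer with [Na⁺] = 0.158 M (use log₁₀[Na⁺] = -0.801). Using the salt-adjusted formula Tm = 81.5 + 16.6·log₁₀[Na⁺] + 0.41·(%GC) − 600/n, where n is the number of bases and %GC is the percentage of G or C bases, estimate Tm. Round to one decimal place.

72.7°C

Length n = 40. Scanning the sequence gives A=7, C=6, T=14, G=13.
G+C = 19, so %GC = 19/40 × 100 = 47.5%
Salt term: 16.6 × (-0.801) = -13.297
GC term: 0.41 × 47.5 = 19.475; length term: −600/40 = −15
Tm = 81.5 + (-13.297) + 19.475 − 15 = 72.678 → 72.7°C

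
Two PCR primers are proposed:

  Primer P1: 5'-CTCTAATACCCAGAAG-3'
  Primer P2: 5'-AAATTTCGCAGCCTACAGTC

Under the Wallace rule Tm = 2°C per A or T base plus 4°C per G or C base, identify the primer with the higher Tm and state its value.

Primer P2, 58°C

Primer P1: A+T=9, G+C=7 → Tm = 2(9)+4(7) = 46°C
Primer P2: A+T=11, G+C=9 → Tm = 2(11)+4(9) = 58°C
46°C vs 58°C → primer P2 is higher.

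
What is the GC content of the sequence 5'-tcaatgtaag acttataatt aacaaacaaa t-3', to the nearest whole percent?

19%

A=16, G=2, C=4, T=9
G+C = 2 + 4 = 6 out of 31 bases
%GC = 6/31 × 100 = 19.35% ≈ 19%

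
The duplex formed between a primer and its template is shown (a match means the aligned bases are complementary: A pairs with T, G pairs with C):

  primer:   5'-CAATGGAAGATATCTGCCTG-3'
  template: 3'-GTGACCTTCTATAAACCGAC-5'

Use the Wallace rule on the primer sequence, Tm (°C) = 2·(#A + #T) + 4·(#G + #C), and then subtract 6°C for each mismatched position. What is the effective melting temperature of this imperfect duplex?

Primer base counts: A=6, T=5, G=5, C=4 → A+T=11, G+C=9
Perfect-match Tm = 2(11) + 4(9) = 22 + 36 = 58°C
Mismatches (positions where the bases are not complementary): 3 (at positions 3, 14, 17)
Effective Tm = 58 − 3×6 = 58 − 18 = 40°C

40°C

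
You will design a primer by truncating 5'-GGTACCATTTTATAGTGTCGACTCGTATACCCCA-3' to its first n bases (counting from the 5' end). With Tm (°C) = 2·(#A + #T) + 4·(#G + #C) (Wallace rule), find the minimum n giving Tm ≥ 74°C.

n = 26

First 25 bases: GGTACCATTTTATAGTGTCGACTCG → Tm = 72°C (< 74°C)
First 26 bases: GGTACCATTTTATAGTGTCGACTCGT → Tm = 74°C (≥ 74°C)
Since every base adds ≥2°C, Tm only increases with n, so the threshold is first crossed at n = 26.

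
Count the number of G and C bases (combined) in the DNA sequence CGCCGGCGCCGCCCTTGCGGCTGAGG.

22

Base counts: T=3, G=11, C=11, A=1
G+C = 11 + 11 = 22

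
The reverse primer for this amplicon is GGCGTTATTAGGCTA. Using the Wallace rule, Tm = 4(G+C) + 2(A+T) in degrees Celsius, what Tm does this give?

Base counts: T=5, A=3, C=2, G=5
So N_AT = 8 and N_GC = 7.
Tm = 2×8 + 4×7 = 44°C

44°C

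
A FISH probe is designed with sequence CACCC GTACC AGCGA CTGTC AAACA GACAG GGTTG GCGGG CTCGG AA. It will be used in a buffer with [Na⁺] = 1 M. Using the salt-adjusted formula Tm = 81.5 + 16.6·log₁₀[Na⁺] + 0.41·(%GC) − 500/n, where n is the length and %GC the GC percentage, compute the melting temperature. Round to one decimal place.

96.2°C

Length n = 47. G=15, T=6, A=12, C=14
G+C = 29, so %GC = 29/47 × 100 = 61.702%
Salt term: 16.6 × (0) = 0
GC term: 0.41 × 61.702 = 25.298; length term: −500/47 = −10.638
Tm = 81.5 + (0) + 25.298 − 10.638 = 96.16 → 96.2°C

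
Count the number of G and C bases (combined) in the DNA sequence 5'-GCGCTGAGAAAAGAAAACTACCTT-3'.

10

T=4, C=5, G=5, A=10
G+C = 5 + 5 = 10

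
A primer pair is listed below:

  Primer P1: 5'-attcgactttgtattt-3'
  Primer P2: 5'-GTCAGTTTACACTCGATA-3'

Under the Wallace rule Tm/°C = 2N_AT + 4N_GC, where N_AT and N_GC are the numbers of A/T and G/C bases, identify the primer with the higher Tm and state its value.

Primer P2, 50°C

Primer P1: A+T=12, G+C=4 → Tm = 2(12)+4(4) = 40°C
Primer P2: A+T=11, G+C=7 → Tm = 2(11)+4(7) = 50°C
40°C vs 50°C → primer P2 is higher.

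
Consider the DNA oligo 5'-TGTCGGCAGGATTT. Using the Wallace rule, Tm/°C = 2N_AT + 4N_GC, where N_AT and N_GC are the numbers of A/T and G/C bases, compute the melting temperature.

Base counts: G=5, T=5, A=2, C=2
So N_AT = 7 and N_GC = 7.
Tm = 4·7 + 2·7 = 28 + 14 = 42°C

42°C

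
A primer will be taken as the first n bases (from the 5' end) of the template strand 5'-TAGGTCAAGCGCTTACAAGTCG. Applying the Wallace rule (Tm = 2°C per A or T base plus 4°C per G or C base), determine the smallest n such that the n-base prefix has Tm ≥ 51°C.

First 17 bases: TAGGTCAAGCGCTTACA → Tm = 50°C (< 51°C)
First 18 bases: TAGGTCAAGCGCTTACAA → Tm = 52°C (≥ 51°C)
Since every base adds ≥2°C, Tm only increases with n, so the threshold is first crossed at n = 18.

n = 18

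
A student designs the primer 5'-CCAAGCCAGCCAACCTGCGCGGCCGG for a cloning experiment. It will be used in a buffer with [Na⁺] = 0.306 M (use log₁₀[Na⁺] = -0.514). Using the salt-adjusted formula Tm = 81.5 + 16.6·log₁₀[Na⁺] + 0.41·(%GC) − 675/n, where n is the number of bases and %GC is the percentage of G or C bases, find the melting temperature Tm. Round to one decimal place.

Length n = 26. A=5, T=1, G=8, C=12
G+C = 20, so %GC = 20/26 × 100 = 76.923%
Salt term: 16.6 × (-0.514) = -8.532
GC term: 0.41 × 76.923 = 31.538; length term: −675/26 = −25.962
Tm = 81.5 + (-8.532) + 31.538 − 25.962 = 78.544 → 78.5°C

78.5°C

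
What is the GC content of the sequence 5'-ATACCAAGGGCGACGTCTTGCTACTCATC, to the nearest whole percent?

52%

Scanning the sequence gives A=7, C=9, T=7, G=6.
G+C = 6 + 9 = 15 out of 29 bases
%GC = 15/29 × 100 = 51.72% ≈ 52%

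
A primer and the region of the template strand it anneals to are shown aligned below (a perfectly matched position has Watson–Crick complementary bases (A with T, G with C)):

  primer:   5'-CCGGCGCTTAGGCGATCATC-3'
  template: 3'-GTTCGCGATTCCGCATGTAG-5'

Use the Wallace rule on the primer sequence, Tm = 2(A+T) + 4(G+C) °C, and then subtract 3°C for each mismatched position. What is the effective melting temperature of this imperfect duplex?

51°C

Primer base counts: A=3, T=4, G=6, C=7 → A+T=7, G+C=13
Perfect-match Tm = 2(7) + 4(13) = 14 + 52 = 66°C
Mismatches (positions where the bases are not complementary): 5 (at positions 2, 3, 9, 15, 16)
Effective Tm = 66 − 5×3 = 66 − 15 = 51°C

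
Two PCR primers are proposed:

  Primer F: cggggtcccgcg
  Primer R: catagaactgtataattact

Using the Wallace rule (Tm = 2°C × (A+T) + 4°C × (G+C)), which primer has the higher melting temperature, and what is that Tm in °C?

Primer F: A+T=1, G+C=11 → Tm = 2(1)+4(11) = 46°C
Primer R: A+T=15, G+C=5 → Tm = 2(15)+4(5) = 50°C
46°C vs 50°C → primer R is higher.

Primer R, 50°C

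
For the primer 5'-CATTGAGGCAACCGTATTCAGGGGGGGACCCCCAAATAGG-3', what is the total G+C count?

23

Counting bases: G=13, A=11, T=6, C=10
Total G or C: 13 + 10 = 23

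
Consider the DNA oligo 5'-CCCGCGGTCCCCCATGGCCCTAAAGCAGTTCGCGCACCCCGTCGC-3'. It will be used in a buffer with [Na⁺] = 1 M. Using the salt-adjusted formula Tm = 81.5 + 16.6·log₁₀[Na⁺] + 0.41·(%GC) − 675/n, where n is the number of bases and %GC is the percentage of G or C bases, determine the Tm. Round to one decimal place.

96.6°C

Length n = 45. Scanning the sequence gives C=22, G=11, A=6, T=6.
G+C = 33, so %GC = 33/45 × 100 = 73.333%
Salt term: 16.6 × (0) = 0
GC term: 0.41 × 73.333 = 30.067; length term: −675/45 = −15
Tm = 81.5 + (0) + 30.067 − 15 = 96.567 → 96.6°C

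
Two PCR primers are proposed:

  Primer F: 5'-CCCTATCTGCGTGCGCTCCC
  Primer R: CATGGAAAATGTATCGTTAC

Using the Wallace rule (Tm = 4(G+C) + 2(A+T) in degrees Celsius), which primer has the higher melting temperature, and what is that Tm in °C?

Primer F, 68°C

Primer F: A+T=6, G+C=14 → Tm = 2(6)+4(14) = 68°C
Primer R: A+T=13, G+C=7 → Tm = 2(13)+4(7) = 54°C
68°C vs 54°C → primer F is higher.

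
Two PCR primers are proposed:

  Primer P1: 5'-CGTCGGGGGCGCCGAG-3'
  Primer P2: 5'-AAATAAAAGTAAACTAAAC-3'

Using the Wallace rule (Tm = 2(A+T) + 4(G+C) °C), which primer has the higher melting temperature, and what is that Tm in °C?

Primer P1, 60°C

Primer P1: A+T=2, G+C=14 → Tm = 2(2)+4(14) = 60°C
Primer P2: A+T=16, G+C=3 → Tm = 2(16)+4(3) = 44°C
60°C vs 44°C → primer P1 is higher.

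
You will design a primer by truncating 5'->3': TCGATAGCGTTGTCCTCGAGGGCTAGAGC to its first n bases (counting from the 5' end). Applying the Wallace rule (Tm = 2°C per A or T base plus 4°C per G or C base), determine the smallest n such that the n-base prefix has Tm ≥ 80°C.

First 25 bases: TCGATAGCGTTGTCCTCGAGGGCTA → Tm = 78°C (< 80°C)
First 26 bases: TCGATAGCGTTGTCCTCGAGGGCTAG → Tm = 82°C (≥ 80°C)
Each additional base adds 2°C (A/T) or 4°C (G/C), so Tm is non-decreasing in n; n = 26 is the first length to reach 80°C.

n = 26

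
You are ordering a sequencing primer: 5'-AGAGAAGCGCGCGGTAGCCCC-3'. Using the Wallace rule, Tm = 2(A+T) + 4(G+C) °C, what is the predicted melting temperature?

Base counts: G=8, C=7, A=5, T=1
So N_AT = 6 and N_GC = 15.
Tm = 2×6 + 4×15 = 72°C

72°C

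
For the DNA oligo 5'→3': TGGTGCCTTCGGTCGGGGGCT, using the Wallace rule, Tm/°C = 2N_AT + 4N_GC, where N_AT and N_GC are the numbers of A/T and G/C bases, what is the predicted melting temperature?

72°C

Counting bases: T=6, C=5, G=10, A=0
AT pairs contribute 6, GC pairs contribute 15.
Tm = 2×6 + 4×15 = 72°C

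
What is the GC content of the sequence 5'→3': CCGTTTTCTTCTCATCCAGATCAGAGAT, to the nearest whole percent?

43%

Counting bases: T=10, G=4, A=6, C=8
G+C = 4 + 8 = 12 out of 28 bases
%GC = 12/28 × 100 = 42.86% ≈ 43%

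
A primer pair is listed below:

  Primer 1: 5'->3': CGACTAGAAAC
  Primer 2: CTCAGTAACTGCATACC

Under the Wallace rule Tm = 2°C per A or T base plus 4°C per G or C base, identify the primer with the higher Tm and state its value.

Primer 1: A+T=6, G+C=5 → Tm = 2(6)+4(5) = 32°C
Primer 2: A+T=9, G+C=8 → Tm = 2(9)+4(8) = 50°C
32°C vs 50°C → primer 2 is higher.

Primer 2, 50°C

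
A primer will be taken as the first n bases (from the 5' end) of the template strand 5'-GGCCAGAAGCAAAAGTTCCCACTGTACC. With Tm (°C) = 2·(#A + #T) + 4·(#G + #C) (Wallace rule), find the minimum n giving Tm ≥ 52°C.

n = 18

First 17 bases: GGCCAGAAGCAAAAGTT → Tm = 50°C (< 52°C)
First 18 bases: GGCCAGAAGCAAAAGTTC → Tm = 54°C (≥ 52°C)
Each additional base adds 2°C (A/T) or 4°C (G/C), so Tm is non-decreasing in n; n = 18 is the first length to reach 52°C.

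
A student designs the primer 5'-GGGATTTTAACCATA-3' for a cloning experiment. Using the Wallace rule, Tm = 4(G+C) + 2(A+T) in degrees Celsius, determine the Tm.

40°C

Base counts: C=2, T=5, G=3, A=5
A+T = 10, G+C = 5
Tm = 4·5 + 2·10 = 20 + 20 = 40°C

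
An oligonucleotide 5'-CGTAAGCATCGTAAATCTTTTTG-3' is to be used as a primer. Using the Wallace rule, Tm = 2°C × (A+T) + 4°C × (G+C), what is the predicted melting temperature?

Counting bases: C=4, G=4, A=6, T=9
So N_AT = 15 and N_GC = 8.
Tm = 2(15) + 4(8) = 30 + 32 = 62°C

62°C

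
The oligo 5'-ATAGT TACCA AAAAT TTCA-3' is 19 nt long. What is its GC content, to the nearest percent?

Counting bases: G=1, A=9, T=6, C=3
G+C = 1 + 3 = 4 out of 19 bases
%GC = 4/19 × 100 = 21.05% ≈ 21%

21%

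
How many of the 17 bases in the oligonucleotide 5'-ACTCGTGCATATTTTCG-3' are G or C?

Counting bases: T=7, A=3, G=3, C=4
G+C = 3 + 4 = 7

7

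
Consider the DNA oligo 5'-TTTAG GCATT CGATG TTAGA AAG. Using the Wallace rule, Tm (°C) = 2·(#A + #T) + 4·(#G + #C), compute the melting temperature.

62°C

Base counts: A=7, C=2, T=8, G=6
So N_AT = 15 and N_GC = 8.
Tm = 2×15 + 4×8 = 62°C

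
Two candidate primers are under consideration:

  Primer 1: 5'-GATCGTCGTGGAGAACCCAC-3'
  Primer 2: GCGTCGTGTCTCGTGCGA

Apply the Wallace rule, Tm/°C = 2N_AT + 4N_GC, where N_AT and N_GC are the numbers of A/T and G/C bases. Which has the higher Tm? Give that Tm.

Primer 1, 64°C

Primer 1: A+T=8, G+C=12 → Tm = 2(8)+4(12) = 64°C
Primer 2: A+T=6, G+C=12 → Tm = 2(6)+4(12) = 60°C
64°C vs 60°C → primer 1 is higher.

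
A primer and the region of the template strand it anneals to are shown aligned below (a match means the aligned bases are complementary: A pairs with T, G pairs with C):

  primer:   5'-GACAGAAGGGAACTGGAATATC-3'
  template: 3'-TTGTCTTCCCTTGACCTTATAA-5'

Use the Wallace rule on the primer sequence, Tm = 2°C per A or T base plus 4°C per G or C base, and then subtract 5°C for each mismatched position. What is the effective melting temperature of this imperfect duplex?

Primer base counts: A=9, T=3, G=7, C=3 → A+T=12, G+C=10
Perfect-match Tm = 2(12) + 4(10) = 24 + 40 = 64°C
Mismatches (positions where the bases are not complementary): 2 (at positions 1, 22)
Effective Tm = 64 − 2×5 = 64 − 10 = 54°C

54°C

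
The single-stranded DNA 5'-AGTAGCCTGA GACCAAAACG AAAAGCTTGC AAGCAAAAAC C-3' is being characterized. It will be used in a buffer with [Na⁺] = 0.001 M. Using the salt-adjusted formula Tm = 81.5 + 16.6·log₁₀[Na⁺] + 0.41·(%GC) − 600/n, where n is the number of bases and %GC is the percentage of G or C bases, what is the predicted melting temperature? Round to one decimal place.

35.1°C

Length n = 41. Scanning the sequence gives C=10, T=4, A=19, G=8.
G+C = 18, so %GC = 18/41 × 100 = 43.902%
Salt term: 16.6 × (-3) = -49.8
GC term: 0.41 × 43.902 = 18; length term: −600/41 = −14.634
Tm = 81.5 + (-49.8) + 18 − 14.634 = 35.066 → 35.1°C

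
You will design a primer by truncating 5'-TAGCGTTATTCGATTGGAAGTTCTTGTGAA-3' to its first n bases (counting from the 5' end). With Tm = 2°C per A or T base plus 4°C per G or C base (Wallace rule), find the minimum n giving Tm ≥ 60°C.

n = 22

First 21 bases: TAGCGTTATTCGATTGGAAGT → Tm = 58°C (< 60°C)
First 22 bases: TAGCGTTATTCGATTGGAAGTT → Tm = 60°C (≥ 60°C)
Since every base adds ≥2°C, Tm only increases with n, so the threshold is first crossed at n = 22.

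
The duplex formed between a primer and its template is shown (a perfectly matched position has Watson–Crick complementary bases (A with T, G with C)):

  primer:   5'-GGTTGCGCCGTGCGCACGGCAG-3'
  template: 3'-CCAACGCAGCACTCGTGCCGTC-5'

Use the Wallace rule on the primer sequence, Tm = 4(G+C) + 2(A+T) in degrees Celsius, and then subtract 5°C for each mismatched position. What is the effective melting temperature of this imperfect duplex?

Primer base counts: A=2, T=3, G=10, C=7 → A+T=5, G+C=17
Perfect-match Tm = 2(5) + 4(17) = 10 + 68 = 78°C
Mismatches (positions where the bases are not complementary): 2 (at positions 8, 13)
Effective Tm = 78 − 2×5 = 78 − 10 = 68°C

68°C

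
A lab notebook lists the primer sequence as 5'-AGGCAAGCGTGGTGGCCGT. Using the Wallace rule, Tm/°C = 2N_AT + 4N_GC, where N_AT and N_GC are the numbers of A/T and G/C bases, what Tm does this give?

64°C

Counting bases: C=4, T=3, A=3, G=9
AT pairs contribute 6, GC pairs contribute 13.
Tm = 2(6) + 4(13) = 12 + 52 = 64°C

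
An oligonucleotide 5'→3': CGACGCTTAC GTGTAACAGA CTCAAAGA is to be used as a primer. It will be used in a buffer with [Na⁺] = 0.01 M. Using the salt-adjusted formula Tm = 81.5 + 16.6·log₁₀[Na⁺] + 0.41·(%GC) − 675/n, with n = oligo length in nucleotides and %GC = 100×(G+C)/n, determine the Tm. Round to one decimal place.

43.2°C

Length n = 28. Scanning the sequence gives T=5, A=10, C=7, G=6.
G+C = 13, so %GC = 13/28 × 100 = 46.429%
Salt term: 16.6 × (-2) = -33.2
GC term: 0.41 × 46.429 = 19.036; length term: −675/28 = −24.107
Tm = 81.5 + (-33.2) + 19.036 − 24.107 = 43.229 → 43.2°C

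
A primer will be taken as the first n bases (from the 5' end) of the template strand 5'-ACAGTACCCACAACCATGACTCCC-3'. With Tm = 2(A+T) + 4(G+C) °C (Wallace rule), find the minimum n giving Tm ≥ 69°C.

n = 23

First 22 bases: ACAGTACCCACAACCATGACTC → Tm = 66°C (< 69°C)
First 23 bases: ACAGTACCCACAACCATGACTCC → Tm = 70°C (≥ 69°C)
Each additional base adds 2°C (A/T) or 4°C (G/C), so Tm is non-decreasing in n; n = 23 is the first length to reach 69°C.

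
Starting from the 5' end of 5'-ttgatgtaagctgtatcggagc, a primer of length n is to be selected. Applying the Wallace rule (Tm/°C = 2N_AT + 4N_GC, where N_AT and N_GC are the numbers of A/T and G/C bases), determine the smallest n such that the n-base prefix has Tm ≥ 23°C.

n = 10

First 9 bases: TTGATGTAA → Tm = 22°C (< 23°C)
First 10 bases: TTGATGTAAG → Tm = 26°C (≥ 23°C)
Since every base adds ≥2°C, Tm only increases with n, so the threshold is first crossed at n = 10.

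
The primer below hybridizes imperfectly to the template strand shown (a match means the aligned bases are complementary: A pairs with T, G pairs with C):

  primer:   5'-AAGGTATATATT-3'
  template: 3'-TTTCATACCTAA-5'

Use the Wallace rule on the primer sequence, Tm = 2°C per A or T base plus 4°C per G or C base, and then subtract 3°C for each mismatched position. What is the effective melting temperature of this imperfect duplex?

Primer base counts: A=5, T=5, G=2, C=0 → A+T=10, G+C=2
Perfect-match Tm = 2(10) + 4(2) = 20 + 8 = 28°C
Mismatches (positions where the bases are not complementary): 3 (at positions 3, 8, 9)
Effective Tm = 28 − 3×3 = 28 − 9 = 19°C

19°C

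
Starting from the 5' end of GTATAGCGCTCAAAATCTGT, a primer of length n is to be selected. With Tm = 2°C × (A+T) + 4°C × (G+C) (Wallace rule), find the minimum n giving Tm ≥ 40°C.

n = 14

First 13 bases: GTATAGCGCTCAA → Tm = 38°C (< 40°C)
First 14 bases: GTATAGCGCTCAAA → Tm = 40°C (≥ 40°C)
Since every base adds ≥2°C, Tm only increases with n, so the threshold is first crossed at n = 14.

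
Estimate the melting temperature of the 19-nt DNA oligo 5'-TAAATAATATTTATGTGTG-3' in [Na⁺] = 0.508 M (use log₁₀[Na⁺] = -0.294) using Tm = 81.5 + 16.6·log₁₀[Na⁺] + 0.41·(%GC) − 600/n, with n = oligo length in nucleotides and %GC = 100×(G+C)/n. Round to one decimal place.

Length n = 19. Counting bases: A=7, C=0, G=3, T=9
G+C = 3, so %GC = 3/19 × 100 = 15.789%
Salt term: 16.6 × (-0.294) = -4.88
GC term: 0.41 × 15.789 = 6.473; length term: −600/19 = −31.579
Tm = 81.5 + (-4.88) + 6.473 − 31.579 = 51.514 → 51.5°C

51.5°C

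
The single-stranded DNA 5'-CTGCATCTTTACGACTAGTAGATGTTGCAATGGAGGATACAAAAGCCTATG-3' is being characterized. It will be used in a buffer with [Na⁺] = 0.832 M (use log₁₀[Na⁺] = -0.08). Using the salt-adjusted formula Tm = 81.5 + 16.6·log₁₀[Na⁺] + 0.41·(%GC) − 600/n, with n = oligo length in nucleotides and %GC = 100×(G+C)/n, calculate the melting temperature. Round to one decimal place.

85.3°C

Length n = 51. Scanning the sequence gives A=16, T=14, G=12, C=9.
G+C = 21, so %GC = 21/51 × 100 = 41.176%
Salt term: 16.6 × (-0.08) = -1.328
GC term: 0.41 × 41.176 = 16.882; length term: −600/51 = −11.765
Tm = 81.5 + (-1.328) + 16.882 − 11.765 = 85.289 → 85.3°C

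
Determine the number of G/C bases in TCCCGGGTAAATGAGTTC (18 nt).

9

Base counts: C=4, T=5, A=4, G=5
Total G or C: 5 + 4 = 9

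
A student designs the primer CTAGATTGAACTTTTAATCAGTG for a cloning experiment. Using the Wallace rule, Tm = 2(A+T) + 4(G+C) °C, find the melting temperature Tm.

Base counts: T=9, C=3, A=7, G=4
So N_AT = 16 and N_GC = 7.
Tm = 2(16) + 4(7) = 32 + 28 = 60°C

60°C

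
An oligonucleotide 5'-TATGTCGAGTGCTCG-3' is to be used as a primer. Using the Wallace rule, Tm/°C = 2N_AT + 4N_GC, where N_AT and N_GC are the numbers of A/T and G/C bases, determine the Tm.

Base counts: A=2, G=5, T=5, C=3
AT pairs contribute 7, GC pairs contribute 8.
Tm = 4·8 + 2·7 = 32 + 14 = 46°C

46°C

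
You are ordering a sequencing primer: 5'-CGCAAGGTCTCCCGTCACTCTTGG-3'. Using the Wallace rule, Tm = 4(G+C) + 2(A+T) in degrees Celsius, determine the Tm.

Base counts: T=6, G=6, A=3, C=9
So N_AT = 9 and N_GC = 15.
Tm = 2(9) + 4(15) = 18 + 60 = 78°C

78°C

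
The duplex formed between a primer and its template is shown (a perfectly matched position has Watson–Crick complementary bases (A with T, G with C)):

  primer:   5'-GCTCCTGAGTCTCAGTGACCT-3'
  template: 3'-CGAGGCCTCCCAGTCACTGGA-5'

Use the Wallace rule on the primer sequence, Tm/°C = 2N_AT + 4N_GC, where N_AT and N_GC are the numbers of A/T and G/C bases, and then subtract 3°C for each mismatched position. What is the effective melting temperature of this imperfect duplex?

57°C

Primer base counts: A=3, T=6, G=5, C=7 → A+T=9, G+C=12
Perfect-match Tm = 2(9) + 4(12) = 18 + 48 = 66°C
Mismatches (positions where the bases are not complementary): 3 (at positions 6, 10, 11)
Effective Tm = 66 − 3×3 = 66 − 9 = 57°C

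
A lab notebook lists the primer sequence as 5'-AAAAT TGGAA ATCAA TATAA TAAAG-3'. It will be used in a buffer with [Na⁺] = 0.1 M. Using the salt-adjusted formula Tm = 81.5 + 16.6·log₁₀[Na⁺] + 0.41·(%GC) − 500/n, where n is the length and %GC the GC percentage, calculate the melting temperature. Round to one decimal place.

51.5°C

Length n = 25. Counting bases: G=3, A=15, C=1, T=6
G+C = 4, so %GC = 4/25 × 100 = 16%
Salt term: 16.6 × (-1) = -16.6
GC term: 0.41 × 16 = 6.56; length term: −500/25 = −20
Tm = 81.5 + (-16.6) + 6.56 − 20 = 51.46 → 51.5°C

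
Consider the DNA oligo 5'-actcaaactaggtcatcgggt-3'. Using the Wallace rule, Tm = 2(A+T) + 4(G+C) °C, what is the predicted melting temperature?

Base counts: A=6, C=5, T=5, G=5
AT pairs contribute 11, GC pairs contribute 10.
Tm = 2(11) + 4(10) = 22 + 40 = 62°C

62°C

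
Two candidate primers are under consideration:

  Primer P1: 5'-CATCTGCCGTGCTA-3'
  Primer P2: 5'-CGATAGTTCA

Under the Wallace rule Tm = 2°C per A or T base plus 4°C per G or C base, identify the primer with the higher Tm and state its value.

Primer P1, 44°C

Primer P1: A+T=6, G+C=8 → Tm = 2(6)+4(8) = 44°C
Primer P2: A+T=6, G+C=4 → Tm = 2(6)+4(4) = 28°C
44°C vs 28°C → primer P1 is higher.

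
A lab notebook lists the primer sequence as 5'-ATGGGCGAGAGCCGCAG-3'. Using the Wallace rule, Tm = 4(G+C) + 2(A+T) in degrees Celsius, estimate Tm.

58°C

Scanning the sequence gives T=1, A=4, G=8, C=4.
AT pairs contribute 5, GC pairs contribute 12.
Tm = 2(5) + 4(12) = 10 + 48 = 58°C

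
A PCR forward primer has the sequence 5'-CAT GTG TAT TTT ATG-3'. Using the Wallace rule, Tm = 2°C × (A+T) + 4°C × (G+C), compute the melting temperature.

38°C

Counting bases: C=1, G=3, A=3, T=8
So N_AT = 11 and N_GC = 4.
Tm = 4·4 + 2·11 = 16 + 22 = 38°C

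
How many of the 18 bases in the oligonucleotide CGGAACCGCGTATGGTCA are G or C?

11

Scanning the sequence gives C=5, T=3, G=6, A=4.
G+C = 6 + 5 = 11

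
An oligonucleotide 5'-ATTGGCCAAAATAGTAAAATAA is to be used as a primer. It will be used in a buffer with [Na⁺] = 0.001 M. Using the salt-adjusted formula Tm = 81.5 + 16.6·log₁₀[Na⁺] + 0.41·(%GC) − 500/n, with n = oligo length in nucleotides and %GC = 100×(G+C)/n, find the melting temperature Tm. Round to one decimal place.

Length n = 22. Base counts: T=5, A=12, C=2, G=3
G+C = 5, so %GC = 5/22 × 100 = 22.727%
Salt term: 16.6 × (-3) = -49.8
GC term: 0.41 × 22.727 = 9.318; length term: −500/22 = −22.727
Tm = 81.5 + (-49.8) + 9.318 − 22.727 = 18.291 → 18.3°C

18.3°C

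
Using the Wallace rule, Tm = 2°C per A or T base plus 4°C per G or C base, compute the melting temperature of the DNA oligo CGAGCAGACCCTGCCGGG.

A=3, C=7, T=1, G=7
So N_AT = 4 and N_GC = 14.
Tm = 4·14 + 2·4 = 56 + 8 = 64°C

64°C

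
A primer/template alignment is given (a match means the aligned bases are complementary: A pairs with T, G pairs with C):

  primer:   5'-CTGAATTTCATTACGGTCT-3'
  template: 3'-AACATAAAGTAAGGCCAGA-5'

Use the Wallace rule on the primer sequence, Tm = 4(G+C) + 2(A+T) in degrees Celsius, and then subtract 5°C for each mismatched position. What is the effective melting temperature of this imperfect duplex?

Primer base counts: A=4, T=8, G=3, C=4 → A+T=12, G+C=7
Perfect-match Tm = 2(12) + 4(7) = 24 + 28 = 52°C
Mismatches (positions where the bases are not complementary): 3 (at positions 1, 4, 13)
Effective Tm = 52 − 3×5 = 52 − 15 = 37°C

37°C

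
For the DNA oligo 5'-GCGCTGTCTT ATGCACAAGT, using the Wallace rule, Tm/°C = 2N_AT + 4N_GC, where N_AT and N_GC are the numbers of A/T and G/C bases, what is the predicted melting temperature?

60°C

Scanning the sequence gives G=5, A=4, C=5, T=6.
AT pairs contribute 10, GC pairs contribute 10.
Tm = 4·10 + 2·10 = 40 + 20 = 60°C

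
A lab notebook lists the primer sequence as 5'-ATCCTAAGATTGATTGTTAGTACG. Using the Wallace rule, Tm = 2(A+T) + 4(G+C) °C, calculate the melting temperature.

Base counts: C=3, G=5, A=7, T=9
So N_AT = 16 and N_GC = 8.
Tm = 2(16) + 4(8) = 32 + 32 = 64°C

64°C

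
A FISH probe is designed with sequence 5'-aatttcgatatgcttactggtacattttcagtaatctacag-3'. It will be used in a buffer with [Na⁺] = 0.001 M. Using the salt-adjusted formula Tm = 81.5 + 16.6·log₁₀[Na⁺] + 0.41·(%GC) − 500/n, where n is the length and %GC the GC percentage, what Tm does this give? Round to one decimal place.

32.5°C

Length n = 41. A=12, G=6, C=7, T=16
G+C = 13, so %GC = 13/41 × 100 = 31.707%
Salt term: 16.6 × (-3) = -49.8
GC term: 0.41 × 31.707 = 13; length term: −500/41 = −12.195
Tm = 81.5 + (-49.8) + 13 − 12.195 = 32.505 → 32.5°C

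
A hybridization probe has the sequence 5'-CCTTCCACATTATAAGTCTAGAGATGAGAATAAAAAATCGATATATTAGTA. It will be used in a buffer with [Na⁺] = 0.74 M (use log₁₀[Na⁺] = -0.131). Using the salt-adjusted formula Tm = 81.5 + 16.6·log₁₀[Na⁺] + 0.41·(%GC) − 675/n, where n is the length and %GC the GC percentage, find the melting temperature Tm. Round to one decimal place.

77.3°C

Length n = 51. Scanning the sequence gives G=7, T=15, A=22, C=7.
G+C = 14, so %GC = 14/51 × 100 = 27.451%
Salt term: 16.6 × (-0.131) = -2.175
GC term: 0.41 × 27.451 = 11.255; length term: −675/51 = −13.235
Tm = 81.5 + (-2.175) + 11.255 − 13.235 = 77.345 → 77.3°C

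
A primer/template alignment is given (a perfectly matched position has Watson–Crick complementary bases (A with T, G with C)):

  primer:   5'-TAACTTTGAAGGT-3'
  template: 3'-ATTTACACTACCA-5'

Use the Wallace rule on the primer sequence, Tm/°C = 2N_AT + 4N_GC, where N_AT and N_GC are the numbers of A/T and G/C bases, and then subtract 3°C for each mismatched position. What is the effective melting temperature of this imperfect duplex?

Primer base counts: A=4, T=5, G=3, C=1 → A+T=9, G+C=4
Perfect-match Tm = 2(9) + 4(4) = 18 + 16 = 34°C
Mismatches (positions where the bases are not complementary): 3 (at positions 4, 6, 10)
Effective Tm = 34 − 3×3 = 34 − 9 = 25°C

25°C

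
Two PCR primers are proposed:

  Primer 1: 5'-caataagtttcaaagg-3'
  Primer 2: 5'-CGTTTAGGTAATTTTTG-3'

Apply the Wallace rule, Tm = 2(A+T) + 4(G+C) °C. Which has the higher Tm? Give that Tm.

Primer 1: A+T=11, G+C=5 → Tm = 2(11)+4(5) = 42°C
Primer 2: A+T=12, G+C=5 → Tm = 2(12)+4(5) = 44°C
42°C vs 44°C → primer 2 is higher.

Primer 2, 44°C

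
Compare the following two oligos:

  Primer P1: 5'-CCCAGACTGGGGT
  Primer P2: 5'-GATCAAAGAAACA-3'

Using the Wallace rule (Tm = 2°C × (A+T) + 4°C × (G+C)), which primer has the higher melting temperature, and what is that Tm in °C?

Primer P1: A+T=4, G+C=9 → Tm = 2(4)+4(9) = 44°C
Primer P2: A+T=9, G+C=4 → Tm = 2(9)+4(4) = 34°C
44°C vs 34°C → primer P1 is higher.

Primer P1, 44°C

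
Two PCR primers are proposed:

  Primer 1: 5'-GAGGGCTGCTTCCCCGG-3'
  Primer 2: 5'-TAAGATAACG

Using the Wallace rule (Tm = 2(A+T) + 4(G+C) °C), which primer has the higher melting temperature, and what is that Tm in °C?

Primer 1, 60°C

Primer 1: A+T=4, G+C=13 → Tm = 2(4)+4(13) = 60°C
Primer 2: A+T=7, G+C=3 → Tm = 2(7)+4(3) = 26°C
60°C vs 26°C → primer 1 is higher.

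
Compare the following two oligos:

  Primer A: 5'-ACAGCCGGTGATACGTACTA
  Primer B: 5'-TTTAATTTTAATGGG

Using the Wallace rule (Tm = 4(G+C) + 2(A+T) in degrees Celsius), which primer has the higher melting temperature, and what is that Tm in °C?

Primer A, 60°C

Primer A: A+T=10, G+C=10 → Tm = 2(10)+4(10) = 60°C
Primer B: A+T=12, G+C=3 → Tm = 2(12)+4(3) = 36°C
60°C vs 36°C → primer A is higher.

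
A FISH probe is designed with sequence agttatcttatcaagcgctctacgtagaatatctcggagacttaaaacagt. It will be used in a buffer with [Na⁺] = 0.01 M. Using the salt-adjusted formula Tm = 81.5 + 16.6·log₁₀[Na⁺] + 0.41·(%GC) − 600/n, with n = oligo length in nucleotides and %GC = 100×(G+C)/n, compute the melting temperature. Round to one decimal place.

51.8°C

Length n = 51. Counting bases: A=17, T=15, G=9, C=10
G+C = 19, so %GC = 19/51 × 100 = 37.255%
Salt term: 16.6 × (-2) = -33.2
GC term: 0.41 × 37.255 = 15.275; length term: −600/51 = −11.765
Tm = 81.5 + (-33.2) + 15.275 − 11.765 = 51.81 → 51.8°C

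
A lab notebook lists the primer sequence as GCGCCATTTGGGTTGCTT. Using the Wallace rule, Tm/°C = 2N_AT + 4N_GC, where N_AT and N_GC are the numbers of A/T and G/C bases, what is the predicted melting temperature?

Counting bases: C=4, T=7, G=6, A=1
A+T = 8, G+C = 10
Tm = 2(8) + 4(10) = 16 + 40 = 56°C

56°C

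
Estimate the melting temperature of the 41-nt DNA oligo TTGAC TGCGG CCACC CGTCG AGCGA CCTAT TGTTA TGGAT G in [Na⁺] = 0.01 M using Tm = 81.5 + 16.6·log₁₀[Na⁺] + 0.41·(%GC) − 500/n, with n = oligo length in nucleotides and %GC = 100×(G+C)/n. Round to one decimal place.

Length n = 41. Base counts: A=7, G=12, T=11, C=11
G+C = 23, so %GC = 23/41 × 100 = 56.098%
Salt term: 16.6 × (-2) = -33.2
GC term: 0.41 × 56.098 = 23; length term: −500/41 = −12.195
Tm = 81.5 + (-33.2) + 23 − 12.195 = 59.105 → 59.1°C

59.1°C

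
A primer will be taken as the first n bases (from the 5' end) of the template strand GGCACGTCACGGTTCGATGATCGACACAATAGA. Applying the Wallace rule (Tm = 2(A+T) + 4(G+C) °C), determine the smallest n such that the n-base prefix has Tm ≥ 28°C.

n = 8

First 7 bases: GGCACGT → Tm = 24°C (< 28°C)
First 8 bases: GGCACGTC → Tm = 28°C (≥ 28°C)
Each additional base adds 2°C (A/T) or 4°C (G/C), so Tm is non-decreasing in n; n = 8 is the first length to reach 28°C.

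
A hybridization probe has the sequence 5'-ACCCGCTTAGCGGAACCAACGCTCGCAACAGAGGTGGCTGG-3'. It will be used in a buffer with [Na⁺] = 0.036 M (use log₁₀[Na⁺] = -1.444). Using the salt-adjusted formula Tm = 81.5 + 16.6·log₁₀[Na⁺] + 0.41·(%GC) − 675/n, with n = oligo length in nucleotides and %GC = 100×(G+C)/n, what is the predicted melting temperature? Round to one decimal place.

67.1°C

Length n = 41. A=10, C=13, G=13, T=5
G+C = 26, so %GC = 26/41 × 100 = 63.415%
Salt term: 16.6 × (-1.444) = -23.97
GC term: 0.41 × 63.415 = 26; length term: −675/41 = −16.463
Tm = 81.5 + (-23.97) + 26 − 16.463 = 67.067 → 67.1°C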